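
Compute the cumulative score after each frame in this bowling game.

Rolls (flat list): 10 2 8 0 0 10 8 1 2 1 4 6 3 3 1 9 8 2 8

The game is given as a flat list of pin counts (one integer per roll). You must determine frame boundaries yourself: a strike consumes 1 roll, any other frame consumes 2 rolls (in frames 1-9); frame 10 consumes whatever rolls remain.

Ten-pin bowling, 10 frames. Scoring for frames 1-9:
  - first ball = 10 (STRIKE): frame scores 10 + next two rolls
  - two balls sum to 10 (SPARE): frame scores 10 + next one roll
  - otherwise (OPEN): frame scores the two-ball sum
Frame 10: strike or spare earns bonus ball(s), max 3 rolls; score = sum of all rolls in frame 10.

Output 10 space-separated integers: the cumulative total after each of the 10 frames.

Frame 1: STRIKE. 10 + next two rolls (2+8) = 20. Cumulative: 20
Frame 2: SPARE (2+8=10). 10 + next roll (0) = 10. Cumulative: 30
Frame 3: OPEN (0+0=0). Cumulative: 30
Frame 4: STRIKE. 10 + next two rolls (8+1) = 19. Cumulative: 49
Frame 5: OPEN (8+1=9). Cumulative: 58
Frame 6: OPEN (2+1=3). Cumulative: 61
Frame 7: SPARE (4+6=10). 10 + next roll (3) = 13. Cumulative: 74
Frame 8: OPEN (3+3=6). Cumulative: 80
Frame 9: SPARE (1+9=10). 10 + next roll (8) = 18. Cumulative: 98
Frame 10: SPARE. Sum of all frame-10 rolls (8+2+8) = 18. Cumulative: 116

Answer: 20 30 30 49 58 61 74 80 98 116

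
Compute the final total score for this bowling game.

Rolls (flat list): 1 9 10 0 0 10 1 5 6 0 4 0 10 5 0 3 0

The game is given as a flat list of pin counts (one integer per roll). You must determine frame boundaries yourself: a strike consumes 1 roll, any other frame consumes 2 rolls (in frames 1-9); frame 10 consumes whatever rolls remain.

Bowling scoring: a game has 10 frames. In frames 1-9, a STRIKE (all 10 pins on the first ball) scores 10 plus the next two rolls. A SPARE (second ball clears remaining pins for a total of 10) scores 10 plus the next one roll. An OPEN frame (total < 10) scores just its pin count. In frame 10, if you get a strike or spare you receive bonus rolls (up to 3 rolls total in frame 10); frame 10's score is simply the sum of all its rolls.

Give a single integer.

Answer: 85

Derivation:
Frame 1: SPARE (1+9=10). 10 + next roll (10) = 20. Cumulative: 20
Frame 2: STRIKE. 10 + next two rolls (0+0) = 10. Cumulative: 30
Frame 3: OPEN (0+0=0). Cumulative: 30
Frame 4: STRIKE. 10 + next two rolls (1+5) = 16. Cumulative: 46
Frame 5: OPEN (1+5=6). Cumulative: 52
Frame 6: OPEN (6+0=6). Cumulative: 58
Frame 7: OPEN (4+0=4). Cumulative: 62
Frame 8: STRIKE. 10 + next two rolls (5+0) = 15. Cumulative: 77
Frame 9: OPEN (5+0=5). Cumulative: 82
Frame 10: OPEN. Sum of all frame-10 rolls (3+0) = 3. Cumulative: 85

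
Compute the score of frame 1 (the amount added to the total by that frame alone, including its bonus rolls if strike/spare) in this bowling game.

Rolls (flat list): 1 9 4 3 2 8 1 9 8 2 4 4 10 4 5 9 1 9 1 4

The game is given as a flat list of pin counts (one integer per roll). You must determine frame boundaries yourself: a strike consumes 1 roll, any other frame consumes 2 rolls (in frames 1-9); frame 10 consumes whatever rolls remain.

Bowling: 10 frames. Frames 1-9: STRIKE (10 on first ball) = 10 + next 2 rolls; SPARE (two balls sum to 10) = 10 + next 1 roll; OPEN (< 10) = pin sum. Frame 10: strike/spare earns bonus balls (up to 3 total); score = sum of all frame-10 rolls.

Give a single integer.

Answer: 14

Derivation:
Frame 1: SPARE (1+9=10). 10 + next roll (4) = 14. Cumulative: 14
Frame 2: OPEN (4+3=7). Cumulative: 21
Frame 3: SPARE (2+8=10). 10 + next roll (1) = 11. Cumulative: 32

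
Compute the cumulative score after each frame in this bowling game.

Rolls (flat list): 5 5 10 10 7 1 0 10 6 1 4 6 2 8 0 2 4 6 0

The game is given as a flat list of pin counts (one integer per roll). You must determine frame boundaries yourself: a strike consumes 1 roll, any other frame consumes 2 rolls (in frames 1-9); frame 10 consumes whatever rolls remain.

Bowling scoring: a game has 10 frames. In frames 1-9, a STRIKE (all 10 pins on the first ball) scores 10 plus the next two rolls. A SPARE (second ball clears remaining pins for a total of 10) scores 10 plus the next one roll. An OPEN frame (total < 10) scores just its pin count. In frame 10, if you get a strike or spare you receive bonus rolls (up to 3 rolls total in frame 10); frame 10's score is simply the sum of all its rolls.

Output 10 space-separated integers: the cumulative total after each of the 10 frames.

Answer: 20 47 65 73 89 96 108 118 120 130

Derivation:
Frame 1: SPARE (5+5=10). 10 + next roll (10) = 20. Cumulative: 20
Frame 2: STRIKE. 10 + next two rolls (10+7) = 27. Cumulative: 47
Frame 3: STRIKE. 10 + next two rolls (7+1) = 18. Cumulative: 65
Frame 4: OPEN (7+1=8). Cumulative: 73
Frame 5: SPARE (0+10=10). 10 + next roll (6) = 16. Cumulative: 89
Frame 6: OPEN (6+1=7). Cumulative: 96
Frame 7: SPARE (4+6=10). 10 + next roll (2) = 12. Cumulative: 108
Frame 8: SPARE (2+8=10). 10 + next roll (0) = 10. Cumulative: 118
Frame 9: OPEN (0+2=2). Cumulative: 120
Frame 10: SPARE. Sum of all frame-10 rolls (4+6+0) = 10. Cumulative: 130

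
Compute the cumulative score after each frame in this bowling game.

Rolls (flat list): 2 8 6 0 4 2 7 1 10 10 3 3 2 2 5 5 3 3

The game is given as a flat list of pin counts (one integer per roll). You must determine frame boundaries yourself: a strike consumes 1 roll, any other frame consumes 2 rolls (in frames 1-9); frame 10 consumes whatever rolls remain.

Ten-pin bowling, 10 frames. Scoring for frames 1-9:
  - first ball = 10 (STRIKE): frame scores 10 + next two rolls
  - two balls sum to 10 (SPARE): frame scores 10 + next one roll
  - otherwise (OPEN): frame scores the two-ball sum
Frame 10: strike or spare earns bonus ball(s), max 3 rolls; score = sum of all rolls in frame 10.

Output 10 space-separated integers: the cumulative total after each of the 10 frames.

Answer: 16 22 28 36 59 75 81 85 98 104

Derivation:
Frame 1: SPARE (2+8=10). 10 + next roll (6) = 16. Cumulative: 16
Frame 2: OPEN (6+0=6). Cumulative: 22
Frame 3: OPEN (4+2=6). Cumulative: 28
Frame 4: OPEN (7+1=8). Cumulative: 36
Frame 5: STRIKE. 10 + next two rolls (10+3) = 23. Cumulative: 59
Frame 6: STRIKE. 10 + next two rolls (3+3) = 16. Cumulative: 75
Frame 7: OPEN (3+3=6). Cumulative: 81
Frame 8: OPEN (2+2=4). Cumulative: 85
Frame 9: SPARE (5+5=10). 10 + next roll (3) = 13. Cumulative: 98
Frame 10: OPEN. Sum of all frame-10 rolls (3+3) = 6. Cumulative: 104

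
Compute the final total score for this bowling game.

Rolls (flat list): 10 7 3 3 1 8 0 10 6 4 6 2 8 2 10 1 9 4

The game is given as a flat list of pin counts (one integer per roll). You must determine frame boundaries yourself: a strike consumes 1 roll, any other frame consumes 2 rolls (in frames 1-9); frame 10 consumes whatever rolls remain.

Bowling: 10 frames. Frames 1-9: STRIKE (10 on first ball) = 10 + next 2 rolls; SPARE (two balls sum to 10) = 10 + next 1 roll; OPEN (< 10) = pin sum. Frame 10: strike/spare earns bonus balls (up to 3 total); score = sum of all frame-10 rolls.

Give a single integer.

Answer: 143

Derivation:
Frame 1: STRIKE. 10 + next two rolls (7+3) = 20. Cumulative: 20
Frame 2: SPARE (7+3=10). 10 + next roll (3) = 13. Cumulative: 33
Frame 3: OPEN (3+1=4). Cumulative: 37
Frame 4: OPEN (8+0=8). Cumulative: 45
Frame 5: STRIKE. 10 + next two rolls (6+4) = 20. Cumulative: 65
Frame 6: SPARE (6+4=10). 10 + next roll (6) = 16. Cumulative: 81
Frame 7: OPEN (6+2=8). Cumulative: 89
Frame 8: SPARE (8+2=10). 10 + next roll (10) = 20. Cumulative: 109
Frame 9: STRIKE. 10 + next two rolls (1+9) = 20. Cumulative: 129
Frame 10: SPARE. Sum of all frame-10 rolls (1+9+4) = 14. Cumulative: 143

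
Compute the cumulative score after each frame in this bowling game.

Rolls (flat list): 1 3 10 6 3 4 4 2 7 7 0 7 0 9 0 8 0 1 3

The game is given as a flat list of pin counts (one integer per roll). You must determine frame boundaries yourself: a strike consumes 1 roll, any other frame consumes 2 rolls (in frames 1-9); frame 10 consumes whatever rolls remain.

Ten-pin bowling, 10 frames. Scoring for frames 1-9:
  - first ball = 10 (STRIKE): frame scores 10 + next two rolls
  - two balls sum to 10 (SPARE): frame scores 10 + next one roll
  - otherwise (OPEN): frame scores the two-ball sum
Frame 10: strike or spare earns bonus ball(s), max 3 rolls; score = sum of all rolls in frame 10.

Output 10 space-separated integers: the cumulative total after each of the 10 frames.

Frame 1: OPEN (1+3=4). Cumulative: 4
Frame 2: STRIKE. 10 + next two rolls (6+3) = 19. Cumulative: 23
Frame 3: OPEN (6+3=9). Cumulative: 32
Frame 4: OPEN (4+4=8). Cumulative: 40
Frame 5: OPEN (2+7=9). Cumulative: 49
Frame 6: OPEN (7+0=7). Cumulative: 56
Frame 7: OPEN (7+0=7). Cumulative: 63
Frame 8: OPEN (9+0=9). Cumulative: 72
Frame 9: OPEN (8+0=8). Cumulative: 80
Frame 10: OPEN. Sum of all frame-10 rolls (1+3) = 4. Cumulative: 84

Answer: 4 23 32 40 49 56 63 72 80 84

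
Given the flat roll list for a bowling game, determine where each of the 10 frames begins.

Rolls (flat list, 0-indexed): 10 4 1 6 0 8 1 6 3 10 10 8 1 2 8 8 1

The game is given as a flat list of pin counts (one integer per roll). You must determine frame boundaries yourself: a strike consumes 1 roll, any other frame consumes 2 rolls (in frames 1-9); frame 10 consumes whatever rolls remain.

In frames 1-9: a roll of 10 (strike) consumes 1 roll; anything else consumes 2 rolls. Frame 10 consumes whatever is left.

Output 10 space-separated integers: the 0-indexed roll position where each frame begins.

Frame 1 starts at roll index 0: roll=10 (strike), consumes 1 roll
Frame 2 starts at roll index 1: rolls=4,1 (sum=5), consumes 2 rolls
Frame 3 starts at roll index 3: rolls=6,0 (sum=6), consumes 2 rolls
Frame 4 starts at roll index 5: rolls=8,1 (sum=9), consumes 2 rolls
Frame 5 starts at roll index 7: rolls=6,3 (sum=9), consumes 2 rolls
Frame 6 starts at roll index 9: roll=10 (strike), consumes 1 roll
Frame 7 starts at roll index 10: roll=10 (strike), consumes 1 roll
Frame 8 starts at roll index 11: rolls=8,1 (sum=9), consumes 2 rolls
Frame 9 starts at roll index 13: rolls=2,8 (sum=10), consumes 2 rolls
Frame 10 starts at roll index 15: 2 remaining rolls

Answer: 0 1 3 5 7 9 10 11 13 15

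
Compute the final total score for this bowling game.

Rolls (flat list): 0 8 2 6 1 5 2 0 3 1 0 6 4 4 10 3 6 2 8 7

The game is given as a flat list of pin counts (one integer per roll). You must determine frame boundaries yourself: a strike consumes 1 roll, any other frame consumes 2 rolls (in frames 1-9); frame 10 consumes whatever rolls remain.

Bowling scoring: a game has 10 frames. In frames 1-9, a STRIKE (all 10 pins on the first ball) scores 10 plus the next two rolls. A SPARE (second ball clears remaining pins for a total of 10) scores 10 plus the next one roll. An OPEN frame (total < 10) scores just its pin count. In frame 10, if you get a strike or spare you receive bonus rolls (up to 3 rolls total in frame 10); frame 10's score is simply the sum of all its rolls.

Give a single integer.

Answer: 87

Derivation:
Frame 1: OPEN (0+8=8). Cumulative: 8
Frame 2: OPEN (2+6=8). Cumulative: 16
Frame 3: OPEN (1+5=6). Cumulative: 22
Frame 4: OPEN (2+0=2). Cumulative: 24
Frame 5: OPEN (3+1=4). Cumulative: 28
Frame 6: OPEN (0+6=6). Cumulative: 34
Frame 7: OPEN (4+4=8). Cumulative: 42
Frame 8: STRIKE. 10 + next two rolls (3+6) = 19. Cumulative: 61
Frame 9: OPEN (3+6=9). Cumulative: 70
Frame 10: SPARE. Sum of all frame-10 rolls (2+8+7) = 17. Cumulative: 87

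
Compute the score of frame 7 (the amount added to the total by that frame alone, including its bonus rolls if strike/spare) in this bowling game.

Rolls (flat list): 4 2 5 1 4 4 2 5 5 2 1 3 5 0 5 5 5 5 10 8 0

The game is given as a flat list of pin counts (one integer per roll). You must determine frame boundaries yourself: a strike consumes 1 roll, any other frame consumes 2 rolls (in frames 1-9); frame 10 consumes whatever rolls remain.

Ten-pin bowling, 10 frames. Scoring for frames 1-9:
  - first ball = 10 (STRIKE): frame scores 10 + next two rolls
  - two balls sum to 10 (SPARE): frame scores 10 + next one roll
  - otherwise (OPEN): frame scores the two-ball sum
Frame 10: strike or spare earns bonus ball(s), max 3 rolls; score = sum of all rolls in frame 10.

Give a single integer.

Frame 1: OPEN (4+2=6). Cumulative: 6
Frame 2: OPEN (5+1=6). Cumulative: 12
Frame 3: OPEN (4+4=8). Cumulative: 20
Frame 4: OPEN (2+5=7). Cumulative: 27
Frame 5: OPEN (5+2=7). Cumulative: 34
Frame 6: OPEN (1+3=4). Cumulative: 38
Frame 7: OPEN (5+0=5). Cumulative: 43
Frame 8: SPARE (5+5=10). 10 + next roll (5) = 15. Cumulative: 58
Frame 9: SPARE (5+5=10). 10 + next roll (10) = 20. Cumulative: 78

Answer: 5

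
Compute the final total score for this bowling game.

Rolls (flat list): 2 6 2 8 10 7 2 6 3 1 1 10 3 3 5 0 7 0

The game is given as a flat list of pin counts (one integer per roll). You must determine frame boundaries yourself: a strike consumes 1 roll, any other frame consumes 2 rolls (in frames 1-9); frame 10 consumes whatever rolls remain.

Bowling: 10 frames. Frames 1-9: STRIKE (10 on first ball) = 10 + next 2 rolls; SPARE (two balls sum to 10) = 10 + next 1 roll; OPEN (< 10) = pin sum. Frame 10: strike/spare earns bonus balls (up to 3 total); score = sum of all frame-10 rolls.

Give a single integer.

Answer: 101

Derivation:
Frame 1: OPEN (2+6=8). Cumulative: 8
Frame 2: SPARE (2+8=10). 10 + next roll (10) = 20. Cumulative: 28
Frame 3: STRIKE. 10 + next two rolls (7+2) = 19. Cumulative: 47
Frame 4: OPEN (7+2=9). Cumulative: 56
Frame 5: OPEN (6+3=9). Cumulative: 65
Frame 6: OPEN (1+1=2). Cumulative: 67
Frame 7: STRIKE. 10 + next two rolls (3+3) = 16. Cumulative: 83
Frame 8: OPEN (3+3=6). Cumulative: 89
Frame 9: OPEN (5+0=5). Cumulative: 94
Frame 10: OPEN. Sum of all frame-10 rolls (7+0) = 7. Cumulative: 101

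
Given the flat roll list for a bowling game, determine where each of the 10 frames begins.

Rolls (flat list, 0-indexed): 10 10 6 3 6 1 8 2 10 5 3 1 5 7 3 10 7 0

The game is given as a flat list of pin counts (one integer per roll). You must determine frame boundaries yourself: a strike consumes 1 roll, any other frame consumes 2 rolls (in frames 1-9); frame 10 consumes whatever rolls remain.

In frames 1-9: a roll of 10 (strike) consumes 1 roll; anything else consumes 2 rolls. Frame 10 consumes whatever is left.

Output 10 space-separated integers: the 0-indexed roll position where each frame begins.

Frame 1 starts at roll index 0: roll=10 (strike), consumes 1 roll
Frame 2 starts at roll index 1: roll=10 (strike), consumes 1 roll
Frame 3 starts at roll index 2: rolls=6,3 (sum=9), consumes 2 rolls
Frame 4 starts at roll index 4: rolls=6,1 (sum=7), consumes 2 rolls
Frame 5 starts at roll index 6: rolls=8,2 (sum=10), consumes 2 rolls
Frame 6 starts at roll index 8: roll=10 (strike), consumes 1 roll
Frame 7 starts at roll index 9: rolls=5,3 (sum=8), consumes 2 rolls
Frame 8 starts at roll index 11: rolls=1,5 (sum=6), consumes 2 rolls
Frame 9 starts at roll index 13: rolls=7,3 (sum=10), consumes 2 rolls
Frame 10 starts at roll index 15: 3 remaining rolls

Answer: 0 1 2 4 6 8 9 11 13 15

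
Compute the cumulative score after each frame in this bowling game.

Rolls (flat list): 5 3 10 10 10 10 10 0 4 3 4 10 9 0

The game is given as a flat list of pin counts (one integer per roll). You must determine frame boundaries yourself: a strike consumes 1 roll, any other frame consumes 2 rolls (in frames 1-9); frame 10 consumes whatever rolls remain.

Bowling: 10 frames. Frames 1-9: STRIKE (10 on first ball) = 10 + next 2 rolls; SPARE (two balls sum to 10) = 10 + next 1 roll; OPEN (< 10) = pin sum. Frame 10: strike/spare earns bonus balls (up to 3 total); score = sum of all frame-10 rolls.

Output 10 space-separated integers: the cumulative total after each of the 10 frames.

Frame 1: OPEN (5+3=8). Cumulative: 8
Frame 2: STRIKE. 10 + next two rolls (10+10) = 30. Cumulative: 38
Frame 3: STRIKE. 10 + next two rolls (10+10) = 30. Cumulative: 68
Frame 4: STRIKE. 10 + next two rolls (10+10) = 30. Cumulative: 98
Frame 5: STRIKE. 10 + next two rolls (10+0) = 20. Cumulative: 118
Frame 6: STRIKE. 10 + next two rolls (0+4) = 14. Cumulative: 132
Frame 7: OPEN (0+4=4). Cumulative: 136
Frame 8: OPEN (3+4=7). Cumulative: 143
Frame 9: STRIKE. 10 + next two rolls (9+0) = 19. Cumulative: 162
Frame 10: OPEN. Sum of all frame-10 rolls (9+0) = 9. Cumulative: 171

Answer: 8 38 68 98 118 132 136 143 162 171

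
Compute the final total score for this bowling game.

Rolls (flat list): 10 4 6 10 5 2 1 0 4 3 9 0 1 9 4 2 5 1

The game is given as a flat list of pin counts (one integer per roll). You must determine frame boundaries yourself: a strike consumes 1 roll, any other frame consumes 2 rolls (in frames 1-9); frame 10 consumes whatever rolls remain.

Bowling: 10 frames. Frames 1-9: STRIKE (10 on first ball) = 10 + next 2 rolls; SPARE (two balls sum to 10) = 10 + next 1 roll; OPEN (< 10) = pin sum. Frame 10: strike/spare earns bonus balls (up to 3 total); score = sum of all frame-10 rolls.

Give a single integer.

Frame 1: STRIKE. 10 + next two rolls (4+6) = 20. Cumulative: 20
Frame 2: SPARE (4+6=10). 10 + next roll (10) = 20. Cumulative: 40
Frame 3: STRIKE. 10 + next two rolls (5+2) = 17. Cumulative: 57
Frame 4: OPEN (5+2=7). Cumulative: 64
Frame 5: OPEN (1+0=1). Cumulative: 65
Frame 6: OPEN (4+3=7). Cumulative: 72
Frame 7: OPEN (9+0=9). Cumulative: 81
Frame 8: SPARE (1+9=10). 10 + next roll (4) = 14. Cumulative: 95
Frame 9: OPEN (4+2=6). Cumulative: 101
Frame 10: OPEN. Sum of all frame-10 rolls (5+1) = 6. Cumulative: 107

Answer: 107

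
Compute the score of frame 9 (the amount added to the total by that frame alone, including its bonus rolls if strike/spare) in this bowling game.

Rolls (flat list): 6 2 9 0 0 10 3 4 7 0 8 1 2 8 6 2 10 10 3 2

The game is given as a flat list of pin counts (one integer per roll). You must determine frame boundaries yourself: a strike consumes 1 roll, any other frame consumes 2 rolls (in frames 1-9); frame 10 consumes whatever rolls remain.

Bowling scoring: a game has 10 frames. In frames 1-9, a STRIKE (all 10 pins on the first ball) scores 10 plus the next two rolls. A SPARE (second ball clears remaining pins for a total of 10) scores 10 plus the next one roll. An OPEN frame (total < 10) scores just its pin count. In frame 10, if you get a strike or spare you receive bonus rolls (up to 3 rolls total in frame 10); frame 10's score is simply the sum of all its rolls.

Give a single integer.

Frame 1: OPEN (6+2=8). Cumulative: 8
Frame 2: OPEN (9+0=9). Cumulative: 17
Frame 3: SPARE (0+10=10). 10 + next roll (3) = 13. Cumulative: 30
Frame 4: OPEN (3+4=7). Cumulative: 37
Frame 5: OPEN (7+0=7). Cumulative: 44
Frame 6: OPEN (8+1=9). Cumulative: 53
Frame 7: SPARE (2+8=10). 10 + next roll (6) = 16. Cumulative: 69
Frame 8: OPEN (6+2=8). Cumulative: 77
Frame 9: STRIKE. 10 + next two rolls (10+3) = 23. Cumulative: 100
Frame 10: STRIKE. Sum of all frame-10 rolls (10+3+2) = 15. Cumulative: 115

Answer: 23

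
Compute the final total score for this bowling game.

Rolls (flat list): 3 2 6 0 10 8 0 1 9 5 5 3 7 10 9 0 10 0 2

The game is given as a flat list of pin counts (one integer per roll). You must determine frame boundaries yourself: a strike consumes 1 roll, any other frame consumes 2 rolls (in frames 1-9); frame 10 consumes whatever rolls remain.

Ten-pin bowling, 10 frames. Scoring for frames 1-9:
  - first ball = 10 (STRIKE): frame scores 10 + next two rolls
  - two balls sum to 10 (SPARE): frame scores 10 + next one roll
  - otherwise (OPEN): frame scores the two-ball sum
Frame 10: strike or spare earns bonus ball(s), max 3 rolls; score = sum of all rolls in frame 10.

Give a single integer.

Answer: 125

Derivation:
Frame 1: OPEN (3+2=5). Cumulative: 5
Frame 2: OPEN (6+0=6). Cumulative: 11
Frame 3: STRIKE. 10 + next two rolls (8+0) = 18. Cumulative: 29
Frame 4: OPEN (8+0=8). Cumulative: 37
Frame 5: SPARE (1+9=10). 10 + next roll (5) = 15. Cumulative: 52
Frame 6: SPARE (5+5=10). 10 + next roll (3) = 13. Cumulative: 65
Frame 7: SPARE (3+7=10). 10 + next roll (10) = 20. Cumulative: 85
Frame 8: STRIKE. 10 + next two rolls (9+0) = 19. Cumulative: 104
Frame 9: OPEN (9+0=9). Cumulative: 113
Frame 10: STRIKE. Sum of all frame-10 rolls (10+0+2) = 12. Cumulative: 125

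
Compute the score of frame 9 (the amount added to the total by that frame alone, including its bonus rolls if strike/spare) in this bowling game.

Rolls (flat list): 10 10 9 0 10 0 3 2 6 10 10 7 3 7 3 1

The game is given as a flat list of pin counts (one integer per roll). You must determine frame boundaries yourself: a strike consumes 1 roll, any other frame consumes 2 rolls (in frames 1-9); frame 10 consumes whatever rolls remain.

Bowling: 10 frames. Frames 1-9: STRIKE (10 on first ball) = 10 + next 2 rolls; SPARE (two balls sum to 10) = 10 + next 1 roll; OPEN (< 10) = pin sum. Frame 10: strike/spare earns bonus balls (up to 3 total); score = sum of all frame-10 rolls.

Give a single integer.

Frame 1: STRIKE. 10 + next two rolls (10+9) = 29. Cumulative: 29
Frame 2: STRIKE. 10 + next two rolls (9+0) = 19. Cumulative: 48
Frame 3: OPEN (9+0=9). Cumulative: 57
Frame 4: STRIKE. 10 + next two rolls (0+3) = 13. Cumulative: 70
Frame 5: OPEN (0+3=3). Cumulative: 73
Frame 6: OPEN (2+6=8). Cumulative: 81
Frame 7: STRIKE. 10 + next two rolls (10+7) = 27. Cumulative: 108
Frame 8: STRIKE. 10 + next two rolls (7+3) = 20. Cumulative: 128
Frame 9: SPARE (7+3=10). 10 + next roll (7) = 17. Cumulative: 145
Frame 10: SPARE. Sum of all frame-10 rolls (7+3+1) = 11. Cumulative: 156

Answer: 17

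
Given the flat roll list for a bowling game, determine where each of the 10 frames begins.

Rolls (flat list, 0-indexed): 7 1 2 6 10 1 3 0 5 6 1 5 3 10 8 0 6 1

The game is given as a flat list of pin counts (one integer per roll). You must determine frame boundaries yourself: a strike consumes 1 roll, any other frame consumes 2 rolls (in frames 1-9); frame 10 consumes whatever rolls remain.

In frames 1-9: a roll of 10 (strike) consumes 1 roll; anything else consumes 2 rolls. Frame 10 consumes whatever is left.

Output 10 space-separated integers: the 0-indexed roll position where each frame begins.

Frame 1 starts at roll index 0: rolls=7,1 (sum=8), consumes 2 rolls
Frame 2 starts at roll index 2: rolls=2,6 (sum=8), consumes 2 rolls
Frame 3 starts at roll index 4: roll=10 (strike), consumes 1 roll
Frame 4 starts at roll index 5: rolls=1,3 (sum=4), consumes 2 rolls
Frame 5 starts at roll index 7: rolls=0,5 (sum=5), consumes 2 rolls
Frame 6 starts at roll index 9: rolls=6,1 (sum=7), consumes 2 rolls
Frame 7 starts at roll index 11: rolls=5,3 (sum=8), consumes 2 rolls
Frame 8 starts at roll index 13: roll=10 (strike), consumes 1 roll
Frame 9 starts at roll index 14: rolls=8,0 (sum=8), consumes 2 rolls
Frame 10 starts at roll index 16: 2 remaining rolls

Answer: 0 2 4 5 7 9 11 13 14 16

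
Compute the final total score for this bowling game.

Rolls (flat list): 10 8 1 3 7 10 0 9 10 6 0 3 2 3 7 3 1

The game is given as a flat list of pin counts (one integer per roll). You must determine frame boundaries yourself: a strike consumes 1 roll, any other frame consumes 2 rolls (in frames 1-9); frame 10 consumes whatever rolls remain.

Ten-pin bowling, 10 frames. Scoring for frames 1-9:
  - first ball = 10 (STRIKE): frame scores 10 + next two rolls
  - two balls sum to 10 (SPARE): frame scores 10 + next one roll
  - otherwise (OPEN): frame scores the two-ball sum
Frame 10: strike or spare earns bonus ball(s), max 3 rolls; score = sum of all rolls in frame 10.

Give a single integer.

Answer: 120

Derivation:
Frame 1: STRIKE. 10 + next two rolls (8+1) = 19. Cumulative: 19
Frame 2: OPEN (8+1=9). Cumulative: 28
Frame 3: SPARE (3+7=10). 10 + next roll (10) = 20. Cumulative: 48
Frame 4: STRIKE. 10 + next two rolls (0+9) = 19. Cumulative: 67
Frame 5: OPEN (0+9=9). Cumulative: 76
Frame 6: STRIKE. 10 + next two rolls (6+0) = 16. Cumulative: 92
Frame 7: OPEN (6+0=6). Cumulative: 98
Frame 8: OPEN (3+2=5). Cumulative: 103
Frame 9: SPARE (3+7=10). 10 + next roll (3) = 13. Cumulative: 116
Frame 10: OPEN. Sum of all frame-10 rolls (3+1) = 4. Cumulative: 120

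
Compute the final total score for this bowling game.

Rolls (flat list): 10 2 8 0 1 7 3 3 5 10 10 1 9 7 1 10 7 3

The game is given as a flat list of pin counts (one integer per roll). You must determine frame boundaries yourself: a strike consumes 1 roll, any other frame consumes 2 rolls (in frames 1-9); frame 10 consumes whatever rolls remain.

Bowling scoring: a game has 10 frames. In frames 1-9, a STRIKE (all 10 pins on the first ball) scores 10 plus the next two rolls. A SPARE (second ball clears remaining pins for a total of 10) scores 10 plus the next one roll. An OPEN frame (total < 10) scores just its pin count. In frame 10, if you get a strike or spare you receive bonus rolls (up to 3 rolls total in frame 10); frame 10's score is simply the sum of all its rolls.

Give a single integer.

Answer: 138

Derivation:
Frame 1: STRIKE. 10 + next two rolls (2+8) = 20. Cumulative: 20
Frame 2: SPARE (2+8=10). 10 + next roll (0) = 10. Cumulative: 30
Frame 3: OPEN (0+1=1). Cumulative: 31
Frame 4: SPARE (7+3=10). 10 + next roll (3) = 13. Cumulative: 44
Frame 5: OPEN (3+5=8). Cumulative: 52
Frame 6: STRIKE. 10 + next two rolls (10+1) = 21. Cumulative: 73
Frame 7: STRIKE. 10 + next two rolls (1+9) = 20. Cumulative: 93
Frame 8: SPARE (1+9=10). 10 + next roll (7) = 17. Cumulative: 110
Frame 9: OPEN (7+1=8). Cumulative: 118
Frame 10: STRIKE. Sum of all frame-10 rolls (10+7+3) = 20. Cumulative: 138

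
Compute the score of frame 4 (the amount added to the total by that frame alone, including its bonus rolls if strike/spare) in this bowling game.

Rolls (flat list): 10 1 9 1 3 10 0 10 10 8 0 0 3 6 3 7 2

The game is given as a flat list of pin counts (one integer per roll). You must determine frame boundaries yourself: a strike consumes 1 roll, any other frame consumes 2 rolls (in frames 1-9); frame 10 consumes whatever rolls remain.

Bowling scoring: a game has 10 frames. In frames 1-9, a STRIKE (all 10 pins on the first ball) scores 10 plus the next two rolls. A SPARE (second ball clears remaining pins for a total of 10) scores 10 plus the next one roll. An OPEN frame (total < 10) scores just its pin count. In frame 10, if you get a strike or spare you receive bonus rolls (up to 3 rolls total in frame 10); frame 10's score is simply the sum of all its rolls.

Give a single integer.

Frame 1: STRIKE. 10 + next two rolls (1+9) = 20. Cumulative: 20
Frame 2: SPARE (1+9=10). 10 + next roll (1) = 11. Cumulative: 31
Frame 3: OPEN (1+3=4). Cumulative: 35
Frame 4: STRIKE. 10 + next two rolls (0+10) = 20. Cumulative: 55
Frame 5: SPARE (0+10=10). 10 + next roll (10) = 20. Cumulative: 75
Frame 6: STRIKE. 10 + next two rolls (8+0) = 18. Cumulative: 93

Answer: 20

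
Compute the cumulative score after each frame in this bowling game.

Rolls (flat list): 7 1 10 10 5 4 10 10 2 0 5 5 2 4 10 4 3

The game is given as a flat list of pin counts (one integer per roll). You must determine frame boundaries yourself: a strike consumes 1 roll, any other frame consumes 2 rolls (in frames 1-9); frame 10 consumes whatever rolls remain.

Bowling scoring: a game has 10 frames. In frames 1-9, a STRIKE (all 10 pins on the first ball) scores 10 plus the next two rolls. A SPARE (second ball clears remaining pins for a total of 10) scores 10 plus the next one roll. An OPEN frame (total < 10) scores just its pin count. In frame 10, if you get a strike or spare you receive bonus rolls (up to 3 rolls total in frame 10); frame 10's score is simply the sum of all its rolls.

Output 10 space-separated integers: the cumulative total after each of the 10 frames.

Answer: 8 33 52 61 83 95 97 109 115 132

Derivation:
Frame 1: OPEN (7+1=8). Cumulative: 8
Frame 2: STRIKE. 10 + next two rolls (10+5) = 25. Cumulative: 33
Frame 3: STRIKE. 10 + next two rolls (5+4) = 19. Cumulative: 52
Frame 4: OPEN (5+4=9). Cumulative: 61
Frame 5: STRIKE. 10 + next two rolls (10+2) = 22. Cumulative: 83
Frame 6: STRIKE. 10 + next two rolls (2+0) = 12. Cumulative: 95
Frame 7: OPEN (2+0=2). Cumulative: 97
Frame 8: SPARE (5+5=10). 10 + next roll (2) = 12. Cumulative: 109
Frame 9: OPEN (2+4=6). Cumulative: 115
Frame 10: STRIKE. Sum of all frame-10 rolls (10+4+3) = 17. Cumulative: 132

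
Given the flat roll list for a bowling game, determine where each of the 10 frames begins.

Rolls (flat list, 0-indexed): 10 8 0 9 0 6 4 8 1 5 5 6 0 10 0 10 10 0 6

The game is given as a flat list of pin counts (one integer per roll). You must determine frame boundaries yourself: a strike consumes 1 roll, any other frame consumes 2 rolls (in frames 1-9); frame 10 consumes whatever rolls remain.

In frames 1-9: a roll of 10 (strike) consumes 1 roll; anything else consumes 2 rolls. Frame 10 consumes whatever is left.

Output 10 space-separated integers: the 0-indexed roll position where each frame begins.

Answer: 0 1 3 5 7 9 11 13 14 16

Derivation:
Frame 1 starts at roll index 0: roll=10 (strike), consumes 1 roll
Frame 2 starts at roll index 1: rolls=8,0 (sum=8), consumes 2 rolls
Frame 3 starts at roll index 3: rolls=9,0 (sum=9), consumes 2 rolls
Frame 4 starts at roll index 5: rolls=6,4 (sum=10), consumes 2 rolls
Frame 5 starts at roll index 7: rolls=8,1 (sum=9), consumes 2 rolls
Frame 6 starts at roll index 9: rolls=5,5 (sum=10), consumes 2 rolls
Frame 7 starts at roll index 11: rolls=6,0 (sum=6), consumes 2 rolls
Frame 8 starts at roll index 13: roll=10 (strike), consumes 1 roll
Frame 9 starts at roll index 14: rolls=0,10 (sum=10), consumes 2 rolls
Frame 10 starts at roll index 16: 3 remaining rolls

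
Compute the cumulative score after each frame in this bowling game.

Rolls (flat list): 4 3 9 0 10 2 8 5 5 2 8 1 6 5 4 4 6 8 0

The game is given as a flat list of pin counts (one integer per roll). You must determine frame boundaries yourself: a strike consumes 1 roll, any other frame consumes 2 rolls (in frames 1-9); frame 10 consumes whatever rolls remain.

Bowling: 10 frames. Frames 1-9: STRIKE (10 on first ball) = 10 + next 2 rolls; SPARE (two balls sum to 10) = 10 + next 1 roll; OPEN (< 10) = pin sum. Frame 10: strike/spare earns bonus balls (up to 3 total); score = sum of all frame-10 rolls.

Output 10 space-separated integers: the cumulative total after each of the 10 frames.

Frame 1: OPEN (4+3=7). Cumulative: 7
Frame 2: OPEN (9+0=9). Cumulative: 16
Frame 3: STRIKE. 10 + next two rolls (2+8) = 20. Cumulative: 36
Frame 4: SPARE (2+8=10). 10 + next roll (5) = 15. Cumulative: 51
Frame 5: SPARE (5+5=10). 10 + next roll (2) = 12. Cumulative: 63
Frame 6: SPARE (2+8=10). 10 + next roll (1) = 11. Cumulative: 74
Frame 7: OPEN (1+6=7). Cumulative: 81
Frame 8: OPEN (5+4=9). Cumulative: 90
Frame 9: SPARE (4+6=10). 10 + next roll (8) = 18. Cumulative: 108
Frame 10: OPEN. Sum of all frame-10 rolls (8+0) = 8. Cumulative: 116

Answer: 7 16 36 51 63 74 81 90 108 116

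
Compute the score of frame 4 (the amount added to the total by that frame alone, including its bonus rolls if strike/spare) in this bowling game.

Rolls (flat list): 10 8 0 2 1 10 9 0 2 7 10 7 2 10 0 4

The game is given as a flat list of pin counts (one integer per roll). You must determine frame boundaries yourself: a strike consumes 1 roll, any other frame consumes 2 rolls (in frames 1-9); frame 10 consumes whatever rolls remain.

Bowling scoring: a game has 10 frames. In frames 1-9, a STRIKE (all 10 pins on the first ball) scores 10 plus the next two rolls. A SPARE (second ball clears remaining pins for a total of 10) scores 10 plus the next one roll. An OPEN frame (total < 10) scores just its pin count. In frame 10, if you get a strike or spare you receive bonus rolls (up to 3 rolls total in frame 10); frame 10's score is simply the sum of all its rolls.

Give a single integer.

Frame 1: STRIKE. 10 + next two rolls (8+0) = 18. Cumulative: 18
Frame 2: OPEN (8+0=8). Cumulative: 26
Frame 3: OPEN (2+1=3). Cumulative: 29
Frame 4: STRIKE. 10 + next two rolls (9+0) = 19. Cumulative: 48
Frame 5: OPEN (9+0=9). Cumulative: 57
Frame 6: OPEN (2+7=9). Cumulative: 66

Answer: 19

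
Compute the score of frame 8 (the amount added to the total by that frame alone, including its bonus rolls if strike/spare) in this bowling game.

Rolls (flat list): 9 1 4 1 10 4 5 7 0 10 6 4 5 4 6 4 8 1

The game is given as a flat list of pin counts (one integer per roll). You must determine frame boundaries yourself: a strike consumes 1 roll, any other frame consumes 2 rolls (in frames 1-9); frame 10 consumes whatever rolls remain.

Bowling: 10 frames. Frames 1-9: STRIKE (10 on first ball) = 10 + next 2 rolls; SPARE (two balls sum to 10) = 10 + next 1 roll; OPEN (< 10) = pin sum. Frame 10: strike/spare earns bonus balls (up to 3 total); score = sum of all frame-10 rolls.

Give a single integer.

Frame 1: SPARE (9+1=10). 10 + next roll (4) = 14. Cumulative: 14
Frame 2: OPEN (4+1=5). Cumulative: 19
Frame 3: STRIKE. 10 + next two rolls (4+5) = 19. Cumulative: 38
Frame 4: OPEN (4+5=9). Cumulative: 47
Frame 5: OPEN (7+0=7). Cumulative: 54
Frame 6: STRIKE. 10 + next two rolls (6+4) = 20. Cumulative: 74
Frame 7: SPARE (6+4=10). 10 + next roll (5) = 15. Cumulative: 89
Frame 8: OPEN (5+4=9). Cumulative: 98
Frame 9: SPARE (6+4=10). 10 + next roll (8) = 18. Cumulative: 116
Frame 10: OPEN. Sum of all frame-10 rolls (8+1) = 9. Cumulative: 125

Answer: 9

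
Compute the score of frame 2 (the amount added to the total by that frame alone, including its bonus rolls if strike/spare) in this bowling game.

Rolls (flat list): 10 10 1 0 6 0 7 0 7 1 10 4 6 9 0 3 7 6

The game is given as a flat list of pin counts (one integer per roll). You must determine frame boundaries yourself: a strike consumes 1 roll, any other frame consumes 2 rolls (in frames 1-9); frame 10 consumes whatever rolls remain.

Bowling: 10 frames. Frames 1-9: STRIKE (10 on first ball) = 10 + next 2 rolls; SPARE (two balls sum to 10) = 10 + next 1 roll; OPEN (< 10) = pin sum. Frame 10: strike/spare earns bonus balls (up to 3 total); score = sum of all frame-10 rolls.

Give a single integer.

Frame 1: STRIKE. 10 + next two rolls (10+1) = 21. Cumulative: 21
Frame 2: STRIKE. 10 + next two rolls (1+0) = 11. Cumulative: 32
Frame 3: OPEN (1+0=1). Cumulative: 33
Frame 4: OPEN (6+0=6). Cumulative: 39

Answer: 11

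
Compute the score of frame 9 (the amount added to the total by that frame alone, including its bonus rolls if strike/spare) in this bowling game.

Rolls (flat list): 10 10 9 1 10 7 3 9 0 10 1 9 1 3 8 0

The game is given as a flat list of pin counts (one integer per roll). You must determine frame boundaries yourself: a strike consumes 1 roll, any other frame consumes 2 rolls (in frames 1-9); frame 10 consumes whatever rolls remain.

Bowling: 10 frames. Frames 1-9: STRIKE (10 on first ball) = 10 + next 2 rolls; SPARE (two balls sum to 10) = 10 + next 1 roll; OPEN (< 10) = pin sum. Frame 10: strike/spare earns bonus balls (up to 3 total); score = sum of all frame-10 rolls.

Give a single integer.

Frame 1: STRIKE. 10 + next two rolls (10+9) = 29. Cumulative: 29
Frame 2: STRIKE. 10 + next two rolls (9+1) = 20. Cumulative: 49
Frame 3: SPARE (9+1=10). 10 + next roll (10) = 20. Cumulative: 69
Frame 4: STRIKE. 10 + next two rolls (7+3) = 20. Cumulative: 89
Frame 5: SPARE (7+3=10). 10 + next roll (9) = 19. Cumulative: 108
Frame 6: OPEN (9+0=9). Cumulative: 117
Frame 7: STRIKE. 10 + next two rolls (1+9) = 20. Cumulative: 137
Frame 8: SPARE (1+9=10). 10 + next roll (1) = 11. Cumulative: 148
Frame 9: OPEN (1+3=4). Cumulative: 152
Frame 10: OPEN. Sum of all frame-10 rolls (8+0) = 8. Cumulative: 160

Answer: 4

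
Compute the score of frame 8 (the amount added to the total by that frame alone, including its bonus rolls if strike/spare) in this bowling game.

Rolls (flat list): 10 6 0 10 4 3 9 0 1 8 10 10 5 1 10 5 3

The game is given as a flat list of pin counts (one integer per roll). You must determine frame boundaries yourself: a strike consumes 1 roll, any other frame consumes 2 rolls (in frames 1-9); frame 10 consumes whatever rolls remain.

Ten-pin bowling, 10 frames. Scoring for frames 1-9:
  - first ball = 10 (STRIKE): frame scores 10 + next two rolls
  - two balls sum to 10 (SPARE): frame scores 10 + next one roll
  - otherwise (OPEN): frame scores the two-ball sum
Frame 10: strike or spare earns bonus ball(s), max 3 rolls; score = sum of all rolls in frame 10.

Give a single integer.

Answer: 16

Derivation:
Frame 1: STRIKE. 10 + next two rolls (6+0) = 16. Cumulative: 16
Frame 2: OPEN (6+0=6). Cumulative: 22
Frame 3: STRIKE. 10 + next two rolls (4+3) = 17. Cumulative: 39
Frame 4: OPEN (4+3=7). Cumulative: 46
Frame 5: OPEN (9+0=9). Cumulative: 55
Frame 6: OPEN (1+8=9). Cumulative: 64
Frame 7: STRIKE. 10 + next two rolls (10+5) = 25. Cumulative: 89
Frame 8: STRIKE. 10 + next two rolls (5+1) = 16. Cumulative: 105
Frame 9: OPEN (5+1=6). Cumulative: 111
Frame 10: STRIKE. Sum of all frame-10 rolls (10+5+3) = 18. Cumulative: 129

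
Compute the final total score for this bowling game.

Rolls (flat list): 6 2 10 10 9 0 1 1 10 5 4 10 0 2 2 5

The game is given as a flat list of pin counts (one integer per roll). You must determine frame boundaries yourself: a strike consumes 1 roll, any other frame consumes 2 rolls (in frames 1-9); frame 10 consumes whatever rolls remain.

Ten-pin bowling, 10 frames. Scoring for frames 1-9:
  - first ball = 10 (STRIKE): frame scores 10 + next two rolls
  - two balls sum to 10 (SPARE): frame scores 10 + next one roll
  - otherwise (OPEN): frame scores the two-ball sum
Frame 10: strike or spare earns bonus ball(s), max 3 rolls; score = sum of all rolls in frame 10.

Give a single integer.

Answer: 116

Derivation:
Frame 1: OPEN (6+2=8). Cumulative: 8
Frame 2: STRIKE. 10 + next two rolls (10+9) = 29. Cumulative: 37
Frame 3: STRIKE. 10 + next two rolls (9+0) = 19. Cumulative: 56
Frame 4: OPEN (9+0=9). Cumulative: 65
Frame 5: OPEN (1+1=2). Cumulative: 67
Frame 6: STRIKE. 10 + next two rolls (5+4) = 19. Cumulative: 86
Frame 7: OPEN (5+4=9). Cumulative: 95
Frame 8: STRIKE. 10 + next two rolls (0+2) = 12. Cumulative: 107
Frame 9: OPEN (0+2=2). Cumulative: 109
Frame 10: OPEN. Sum of all frame-10 rolls (2+5) = 7. Cumulative: 116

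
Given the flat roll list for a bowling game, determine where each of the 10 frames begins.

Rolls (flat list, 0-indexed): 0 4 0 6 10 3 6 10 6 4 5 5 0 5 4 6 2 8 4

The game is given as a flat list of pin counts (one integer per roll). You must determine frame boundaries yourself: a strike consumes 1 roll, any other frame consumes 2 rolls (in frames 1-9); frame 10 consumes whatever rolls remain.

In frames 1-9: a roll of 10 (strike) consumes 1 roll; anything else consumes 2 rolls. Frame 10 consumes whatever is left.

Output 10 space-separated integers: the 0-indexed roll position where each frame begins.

Frame 1 starts at roll index 0: rolls=0,4 (sum=4), consumes 2 rolls
Frame 2 starts at roll index 2: rolls=0,6 (sum=6), consumes 2 rolls
Frame 3 starts at roll index 4: roll=10 (strike), consumes 1 roll
Frame 4 starts at roll index 5: rolls=3,6 (sum=9), consumes 2 rolls
Frame 5 starts at roll index 7: roll=10 (strike), consumes 1 roll
Frame 6 starts at roll index 8: rolls=6,4 (sum=10), consumes 2 rolls
Frame 7 starts at roll index 10: rolls=5,5 (sum=10), consumes 2 rolls
Frame 8 starts at roll index 12: rolls=0,5 (sum=5), consumes 2 rolls
Frame 9 starts at roll index 14: rolls=4,6 (sum=10), consumes 2 rolls
Frame 10 starts at roll index 16: 3 remaining rolls

Answer: 0 2 4 5 7 8 10 12 14 16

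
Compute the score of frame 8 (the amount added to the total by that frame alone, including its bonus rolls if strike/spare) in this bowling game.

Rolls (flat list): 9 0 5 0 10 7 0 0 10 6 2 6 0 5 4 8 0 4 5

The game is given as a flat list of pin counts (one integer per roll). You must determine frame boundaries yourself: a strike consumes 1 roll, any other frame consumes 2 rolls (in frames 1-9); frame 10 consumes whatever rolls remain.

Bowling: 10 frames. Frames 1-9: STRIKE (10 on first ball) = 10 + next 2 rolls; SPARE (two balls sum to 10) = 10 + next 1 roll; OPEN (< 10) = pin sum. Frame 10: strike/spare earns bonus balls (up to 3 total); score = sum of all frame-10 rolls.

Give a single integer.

Frame 1: OPEN (9+0=9). Cumulative: 9
Frame 2: OPEN (5+0=5). Cumulative: 14
Frame 3: STRIKE. 10 + next two rolls (7+0) = 17. Cumulative: 31
Frame 4: OPEN (7+0=7). Cumulative: 38
Frame 5: SPARE (0+10=10). 10 + next roll (6) = 16. Cumulative: 54
Frame 6: OPEN (6+2=8). Cumulative: 62
Frame 7: OPEN (6+0=6). Cumulative: 68
Frame 8: OPEN (5+4=9). Cumulative: 77
Frame 9: OPEN (8+0=8). Cumulative: 85
Frame 10: OPEN. Sum of all frame-10 rolls (4+5) = 9. Cumulative: 94

Answer: 9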